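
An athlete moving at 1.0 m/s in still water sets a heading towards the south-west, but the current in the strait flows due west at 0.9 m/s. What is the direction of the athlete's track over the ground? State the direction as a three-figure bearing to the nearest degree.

246°

Taking east as x and north as y: velocity relative to the water = (-0.707, -0.707) m/s; the water relative to ground = (-0.900, 0.000) m/s.
Velocity relative to ground = (-0.707, -0.707) + (-0.900, 0.000) = (-1.607, -0.707) m/s.
Bearing = atan2(-1.61, -0.71) = 246.25° clockwise from north.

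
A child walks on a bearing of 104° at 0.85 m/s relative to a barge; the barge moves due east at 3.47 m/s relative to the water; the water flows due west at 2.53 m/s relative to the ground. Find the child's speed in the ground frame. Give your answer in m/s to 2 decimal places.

1.78 m/s

In east/north components (m/s): child relative to barge = (0.825, -0.206); barge relative to water = (3.470, 0.000); water relative to ground = (-2.530, 0.000).
Sum = (1.765, -0.206) m/s.
Speed = |(1.765, -0.206)| = 1.777 m/s.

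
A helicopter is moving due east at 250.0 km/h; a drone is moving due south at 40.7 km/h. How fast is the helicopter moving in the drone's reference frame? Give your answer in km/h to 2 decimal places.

253.29 km/h

Taking east as x and north as y: helicopter velocity = (250.000, 0.000) km/h; drone velocity = (0.000, -40.700) km/h.
Velocity of helicopter relative to drone = (250.000, 0.000) − (0.000, -40.700) = (250.000, 40.700) km/h.
Magnitude = |(250.000, 40.700)| = 253.291 km/h.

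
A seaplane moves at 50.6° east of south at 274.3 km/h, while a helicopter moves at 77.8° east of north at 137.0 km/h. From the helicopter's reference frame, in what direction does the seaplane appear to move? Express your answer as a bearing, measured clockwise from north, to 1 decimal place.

Taking east as x and north as y: seaplane velocity = (211.961, -174.107) km/h; helicopter velocity = (133.906, 28.951) km/h.
Velocity of seaplane relative to helicopter = (211.961, -174.107) − (133.906, 28.951) = (78.055, -203.058) km/h.
Bearing = atan2(78.05, -203.06) = 158.97° clockwise from north.

159.0°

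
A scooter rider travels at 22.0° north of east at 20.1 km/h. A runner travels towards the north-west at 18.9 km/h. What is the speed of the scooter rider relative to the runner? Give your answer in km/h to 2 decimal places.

Taking east as x and north as y: scooter rider velocity = (18.636, 7.530) km/h; runner velocity = (-13.364, 13.364) km/h.
Velocity of scooter rider relative to runner = (18.636, 7.530) − (-13.364, 13.364) = (32.001, -5.835) km/h.
Magnitude = |(32.001, -5.835)| = 32.528 km/h.

32.53 km/h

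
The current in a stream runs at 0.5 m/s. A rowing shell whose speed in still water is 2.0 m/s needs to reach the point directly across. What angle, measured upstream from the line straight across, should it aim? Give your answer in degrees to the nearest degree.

14°

To cancel the current, the upstream component of the rowing shell's velocity must equal the flow: 2.0 sin θ = 0.5.
sin θ = 0.5 / 2.0 = 0.2500.
θ = arcsin(0.2500) = 14.478°.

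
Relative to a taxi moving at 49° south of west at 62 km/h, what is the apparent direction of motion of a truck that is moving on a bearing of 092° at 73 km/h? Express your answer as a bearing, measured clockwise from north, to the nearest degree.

069°

Taking east as x and north as y: truck velocity = (72.956, -2.548) km/h; taxi velocity = (-40.676, -46.792) km/h.
Velocity of truck relative to taxi = (72.956, -2.548) − (-40.676, -46.792) = (113.631, 44.244) km/h.
Bearing = atan2(113.63, 44.24) = 68.73° clockwise from north.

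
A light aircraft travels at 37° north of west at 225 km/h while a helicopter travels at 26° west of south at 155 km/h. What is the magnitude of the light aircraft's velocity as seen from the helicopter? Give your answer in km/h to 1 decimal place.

296.6 km/h

Taking east as x and north as y: light aircraft velocity = (-179.693, 135.408) km/h; helicopter velocity = (-67.948, -139.313) km/h.
Velocity of light aircraft relative to helicopter = (-179.693, 135.408) − (-67.948, -139.313) = (-111.745, 274.721) km/h.
Magnitude = |(-111.745, 274.721)| = 296.579 km/h.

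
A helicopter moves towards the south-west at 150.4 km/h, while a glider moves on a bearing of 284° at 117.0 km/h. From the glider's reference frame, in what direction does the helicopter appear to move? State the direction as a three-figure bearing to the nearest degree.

177°

Taking east as x and north as y: helicopter velocity = (-106.349, -106.349) km/h; glider velocity = (-113.525, 28.305) km/h.
Velocity of helicopter relative to glider = (-106.349, -106.349) − (-113.525, 28.305) = (7.176, -134.654) km/h.
Bearing = atan2(7.18, -134.65) = 176.95° clockwise from north.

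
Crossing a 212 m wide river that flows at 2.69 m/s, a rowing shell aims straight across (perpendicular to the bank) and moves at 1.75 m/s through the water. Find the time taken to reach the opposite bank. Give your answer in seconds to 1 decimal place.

121.1 s

The component of the rowing shell's velocity perpendicular to the bank is 1.75 m/s.
The flow acts along the bank and has no component across it.
Time = 212 / 1.750 = 121.143 s.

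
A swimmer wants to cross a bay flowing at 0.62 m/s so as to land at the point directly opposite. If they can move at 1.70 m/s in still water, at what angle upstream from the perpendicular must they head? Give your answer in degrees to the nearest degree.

To cancel the current, the upstream component of the swimmer's velocity must equal the flow: 1.70 sin θ = 0.62.
sin θ = 0.62 / 1.70 = 0.3647.
θ = arcsin(0.3647) = 21.389°.

21°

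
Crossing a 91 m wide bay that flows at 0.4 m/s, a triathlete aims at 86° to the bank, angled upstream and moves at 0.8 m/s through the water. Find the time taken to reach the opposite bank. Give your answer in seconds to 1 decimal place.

114.0 s

The component of the triathlete's velocity perpendicular to the bank is 0.8 × sin 86° = 0.798 m/s.
The current is parallel to the bank, so it does not affect the crossing time.
Time = 91 / 0.798 = 114.028 s.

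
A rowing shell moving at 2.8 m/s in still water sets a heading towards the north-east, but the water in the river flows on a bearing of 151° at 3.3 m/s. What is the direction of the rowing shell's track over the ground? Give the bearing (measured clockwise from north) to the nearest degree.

Taking east as x and north as y: velocity relative to the water = (1.980, 1.980) m/s; the water relative to ground = (1.600, -2.886) m/s.
Velocity relative to ground = (1.980, 1.980) + (1.600, -2.886) = (3.580, -0.906) m/s.
Bearing = atan2(3.58, -0.91) = 104.21° clockwise from north.

104°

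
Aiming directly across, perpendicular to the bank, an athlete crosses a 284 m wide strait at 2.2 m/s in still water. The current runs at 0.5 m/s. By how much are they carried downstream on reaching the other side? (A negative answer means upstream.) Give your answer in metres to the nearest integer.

Perpendicular speed = 2.200 m/s; crossing time = 284 / 2.200 = 129.091 s.
Net downstream speed = 0.500 m/s.
Drift = 0.500 × 129.091 = 64.545 m (downstream).

65 m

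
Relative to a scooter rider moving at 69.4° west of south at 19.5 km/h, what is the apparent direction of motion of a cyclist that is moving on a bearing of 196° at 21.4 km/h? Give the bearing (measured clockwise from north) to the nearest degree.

Taking east as x and north as y: cyclist velocity = (-5.899, -20.571) km/h; scooter rider velocity = (-18.253, -6.861) km/h.
Velocity of cyclist relative to scooter rider = (-5.899, -20.571) − (-18.253, -6.861) = (12.355, -13.710) km/h.
Bearing = atan2(12.35, -13.71) = 137.98° clockwise from north.

138°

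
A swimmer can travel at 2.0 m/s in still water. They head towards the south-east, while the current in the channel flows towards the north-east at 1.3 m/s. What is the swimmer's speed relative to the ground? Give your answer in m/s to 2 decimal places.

Taking east as x and north as y: velocity relative to the water = (1.414, -1.414) m/s; the water relative to ground = (0.919, 0.919) m/s.
Velocity relative to ground = (1.414, -1.414) + (0.919, 0.919) = (2.333, -0.495) m/s.
Speed = |(2.333, -0.495)| = 2.385 m/s.

2.39 m/s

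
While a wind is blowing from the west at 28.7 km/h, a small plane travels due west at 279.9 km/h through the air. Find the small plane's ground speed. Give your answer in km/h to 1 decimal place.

251.2 km/h

Taking east as x and north as y: velocity relative to the air = (-279.900, 0.000) km/h; the air relative to ground = (28.700, 0.000) km/h.
Velocity relative to ground = (-279.900, 0.000) + (28.700, 0.000) = (-251.200, 0.000) km/h.
Speed = |(-251.200, 0.000)| = 251.200 km/h.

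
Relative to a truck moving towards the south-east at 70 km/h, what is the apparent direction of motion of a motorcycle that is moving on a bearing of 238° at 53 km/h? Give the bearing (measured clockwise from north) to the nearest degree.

283°

Taking east as x and north as y: motorcycle velocity = (-44.947, -28.086) km/h; truck velocity = (49.497, -49.497) km/h.
Velocity of motorcycle relative to truck = (-44.947, -28.086) − (49.497, -49.497) = (-94.444, 21.412) km/h.
Bearing = atan2(-94.44, 21.41) = 282.77° clockwise from north.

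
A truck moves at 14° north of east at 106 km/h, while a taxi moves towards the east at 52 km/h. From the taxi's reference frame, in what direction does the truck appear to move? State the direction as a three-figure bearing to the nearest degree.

Taking east as x and north as y: truck velocity = (102.851, 25.644) km/h; taxi velocity = (52.000, 0.000) km/h.
Velocity of truck relative to taxi = (102.851, 25.644) − (52.000, 0.000) = (50.851, 25.644) km/h.
Bearing = atan2(50.85, 25.64) = 63.24° clockwise from north.

063°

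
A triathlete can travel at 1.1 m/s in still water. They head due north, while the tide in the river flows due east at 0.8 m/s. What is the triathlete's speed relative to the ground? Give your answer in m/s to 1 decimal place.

Taking east as x and north as y: velocity relative to the water = (0.000, 1.100) m/s; the water relative to ground = (0.800, 0.000) m/s.
Velocity relative to ground = (0.000, 1.100) + (0.800, 0.000) = (0.800, 1.100) m/s.
Speed = |(0.800, 1.100)| = 1.360 m/s.

1.4 m/s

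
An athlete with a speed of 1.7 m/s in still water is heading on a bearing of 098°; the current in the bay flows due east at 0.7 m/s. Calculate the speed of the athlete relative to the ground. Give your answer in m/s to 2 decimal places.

Taking east as x and north as y: velocity relative to the water = (1.683, -0.237) m/s; the water relative to ground = (0.700, 0.000) m/s.
Velocity relative to ground = (1.683, -0.237) + (0.700, 0.000) = (2.383, -0.237) m/s.
Speed = |(2.383, -0.237)| = 2.395 m/s.

2.40 m/s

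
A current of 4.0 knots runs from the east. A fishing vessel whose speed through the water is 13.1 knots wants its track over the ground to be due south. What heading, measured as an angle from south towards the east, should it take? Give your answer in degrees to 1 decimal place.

The current pushes perpendicular to the desired track; the heading must have a component into the current equal to 4.0 knots: 13.1 sin θ = 4.0.
sin θ = 0.3053, so θ = 17.779°.

17.8°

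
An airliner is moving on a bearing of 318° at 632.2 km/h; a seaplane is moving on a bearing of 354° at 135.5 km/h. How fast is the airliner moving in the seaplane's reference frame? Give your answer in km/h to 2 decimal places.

Taking east as x and north as y: airliner velocity = (-423.024, 469.816) km/h; seaplane velocity = (-14.164, 134.758) km/h.
Velocity of airliner relative to seaplane = (-423.024, 469.816) − (-14.164, 134.758) = (-408.861, 335.058) km/h.
Magnitude = |(-408.861, 335.058)| = 528.613 km/h.

528.61 km/h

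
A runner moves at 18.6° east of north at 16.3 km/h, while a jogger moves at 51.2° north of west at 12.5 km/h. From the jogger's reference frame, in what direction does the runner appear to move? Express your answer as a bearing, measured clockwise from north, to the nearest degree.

Taking east as x and north as y: runner velocity = (5.199, 15.449) km/h; jogger velocity = (-7.833, 9.742) km/h.
Velocity of runner relative to jogger = (5.199, 15.449) − (-7.833, 9.742) = (13.032, 5.707) km/h.
Bearing = atan2(13.03, 5.71) = 66.35° clockwise from north.

066°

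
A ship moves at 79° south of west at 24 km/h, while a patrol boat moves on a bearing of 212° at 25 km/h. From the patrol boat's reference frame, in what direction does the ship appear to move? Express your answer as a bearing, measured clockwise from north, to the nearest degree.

Taking east as x and north as y: ship velocity = (-4.579, -23.559) km/h; patrol boat velocity = (-13.248, -21.201) km/h.
Velocity of ship relative to patrol boat = (-4.579, -23.559) − (-13.248, -21.201) = (8.669, -2.358) km/h.
Bearing = atan2(8.67, -2.36) = 105.22° clockwise from north.

105°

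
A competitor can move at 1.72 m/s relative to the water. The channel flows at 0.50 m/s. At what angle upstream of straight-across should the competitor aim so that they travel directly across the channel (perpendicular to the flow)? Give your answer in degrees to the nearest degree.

To cancel the current, the upstream component of the competitor's velocity must equal the flow: 1.72 sin θ = 0.50.
sin θ = 0.50 / 1.72 = 0.2907.
θ = arcsin(0.2907) = 16.900°.

17°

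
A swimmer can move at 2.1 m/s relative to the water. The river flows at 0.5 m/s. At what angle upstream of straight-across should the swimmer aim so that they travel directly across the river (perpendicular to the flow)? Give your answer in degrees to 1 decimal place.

To cancel the current, the upstream component of the swimmer's velocity must equal the flow: 2.1 sin θ = 0.5.
sin θ = 0.5 / 2.1 = 0.2381.
θ = arcsin(0.2381) = 13.774°.

13.8°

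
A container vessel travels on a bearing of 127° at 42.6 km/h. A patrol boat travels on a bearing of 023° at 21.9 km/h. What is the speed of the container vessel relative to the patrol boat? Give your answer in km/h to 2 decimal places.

Taking east as x and north as y: container vessel velocity = (34.022, -25.637) km/h; patrol boat velocity = (8.557, 20.159) km/h.
Velocity of container vessel relative to patrol boat = (34.022, -25.637) − (8.557, 20.159) = (25.465, -45.796) km/h.
Magnitude = |(25.465, -45.796)| = 52.400 km/h.

52.40 km/h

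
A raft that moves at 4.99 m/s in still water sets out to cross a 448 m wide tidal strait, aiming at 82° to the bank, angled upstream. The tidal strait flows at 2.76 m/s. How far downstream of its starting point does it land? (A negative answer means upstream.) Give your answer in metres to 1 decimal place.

Perpendicular speed = 4.941 m/s; crossing time = 448 / 4.941 = 90.662 s.
Net downstream speed = 2.066 m/s.
Drift = 2.066 × 90.662 = 187.264 m (downstream).

187.3 m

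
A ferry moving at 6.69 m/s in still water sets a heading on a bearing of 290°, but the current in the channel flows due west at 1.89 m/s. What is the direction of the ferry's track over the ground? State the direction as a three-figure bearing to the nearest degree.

286°

Taking east as x and north as y: velocity relative to the water = (-6.287, 2.288) m/s; the water relative to ground = (-1.890, 0.000) m/s.
Velocity relative to ground = (-6.287, 2.288) + (-1.890, 0.000) = (-8.177, 2.288) m/s.
Bearing = atan2(-8.18, 2.29) = 285.63° clockwise from north.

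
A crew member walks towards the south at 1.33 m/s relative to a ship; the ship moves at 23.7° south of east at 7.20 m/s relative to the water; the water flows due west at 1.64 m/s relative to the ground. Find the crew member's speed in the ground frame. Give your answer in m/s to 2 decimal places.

6.51 m/s

In east/north components (m/s): crew member relative to ship = (0.000, -1.330); ship relative to water = (6.593, -2.894); water relative to ground = (-1.640, 0.000).
Sum = (4.953, -4.224) m/s.
Speed = |(4.953, -4.224)| = 6.509 m/s.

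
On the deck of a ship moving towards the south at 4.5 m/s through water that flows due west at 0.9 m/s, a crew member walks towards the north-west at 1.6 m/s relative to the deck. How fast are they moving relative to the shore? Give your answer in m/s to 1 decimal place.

3.9 m/s

In east/north components (m/s): crew member relative to ship = (-1.131, 1.131); ship relative to water = (0.000, -4.500); water relative to ground = (-0.900, 0.000).
Sum = (-2.031, -3.369) m/s.
Speed = |(-2.031, -3.369)| = 3.934 m/s.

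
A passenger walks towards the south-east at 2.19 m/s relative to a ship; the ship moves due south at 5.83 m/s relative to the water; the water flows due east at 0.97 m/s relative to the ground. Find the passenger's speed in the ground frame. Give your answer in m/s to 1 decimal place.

7.8 m/s

In east/north components (m/s): passenger relative to ship = (1.549, -1.549); ship relative to water = (0.000, -5.830); water relative to ground = (0.970, 0.000).
Sum = (2.519, -7.379) m/s.
Speed = |(2.519, -7.379)| = 7.797 m/s.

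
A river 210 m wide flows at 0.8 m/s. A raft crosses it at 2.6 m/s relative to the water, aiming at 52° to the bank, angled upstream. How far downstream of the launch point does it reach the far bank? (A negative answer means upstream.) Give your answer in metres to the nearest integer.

Perpendicular speed = 2.049 m/s; crossing time = 210 / 2.049 = 102.498 s.
Net downstream speed = -0.801 m/s.
Drift = -0.801 × 102.498 = -82.072 m (upstream).

-82 m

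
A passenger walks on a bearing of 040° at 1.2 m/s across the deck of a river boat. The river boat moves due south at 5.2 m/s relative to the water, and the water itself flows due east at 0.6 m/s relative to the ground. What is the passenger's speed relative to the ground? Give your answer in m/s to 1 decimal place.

4.5 m/s

In east/north components (m/s): passenger relative to river boat = (0.771, 0.919); river boat relative to water = (0.000, -5.200); water relative to ground = (0.600, 0.000).
Sum = (1.371, -4.281) m/s.
Speed = |(1.371, -4.281)| = 4.495 m/s.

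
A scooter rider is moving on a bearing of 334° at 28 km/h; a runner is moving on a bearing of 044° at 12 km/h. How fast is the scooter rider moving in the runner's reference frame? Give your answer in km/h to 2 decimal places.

26.42 km/h

Taking east as x and north as y: scooter rider velocity = (-12.274, 25.166) km/h; runner velocity = (8.336, 8.632) km/h.
Velocity of scooter rider relative to runner = (-12.274, 25.166) − (8.336, 8.632) = (-20.610, 16.534) km/h.
Magnitude = |(-20.610, 16.534)| = 26.423 km/h.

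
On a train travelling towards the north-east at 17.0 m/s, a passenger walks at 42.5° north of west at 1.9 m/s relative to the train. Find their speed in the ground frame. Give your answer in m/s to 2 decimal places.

Taking east as x and north as y: train velocity = (12.021, 12.021) m/s; passenger velocity relative to train = (-1.401, 1.284) m/s.
Velocity relative to ground = (12.021, 12.021) + (-1.401, 1.284) = (10.620, 13.304) m/s.
Speed = |(10.620, 13.304)| = 17.023 m/s.

17.02 m/s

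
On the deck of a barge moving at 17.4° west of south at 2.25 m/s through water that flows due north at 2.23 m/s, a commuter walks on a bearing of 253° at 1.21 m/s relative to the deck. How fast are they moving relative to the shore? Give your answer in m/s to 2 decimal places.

In east/north components (m/s): commuter relative to barge = (-1.157, -0.354); barge relative to water = (-0.673, -2.147); water relative to ground = (0.000, 2.230).
Sum = (-1.830, -0.271) m/s.
Speed = |(-1.830, -0.271)| = 1.850 m/s.

1.85 m/s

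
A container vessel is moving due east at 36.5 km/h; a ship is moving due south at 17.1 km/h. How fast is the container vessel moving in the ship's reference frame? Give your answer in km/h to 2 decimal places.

40.31 km/h

Taking east as x and north as y: container vessel velocity = (36.500, 0.000) km/h; ship velocity = (0.000, -17.100) km/h.
Velocity of container vessel relative to ship = (36.500, 0.000) − (0.000, -17.100) = (36.500, 17.100) km/h.
Magnitude = |(36.500, 17.100)| = 40.307 km/h.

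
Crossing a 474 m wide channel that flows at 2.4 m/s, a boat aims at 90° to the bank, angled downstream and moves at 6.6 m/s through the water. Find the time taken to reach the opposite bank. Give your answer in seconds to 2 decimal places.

The component of the boat's velocity perpendicular to the bank is 6.6 m/s.
The current is parallel to the bank, so it does not affect the crossing time.
Time = 474 / 6.600 = 71.818 s.

71.82 s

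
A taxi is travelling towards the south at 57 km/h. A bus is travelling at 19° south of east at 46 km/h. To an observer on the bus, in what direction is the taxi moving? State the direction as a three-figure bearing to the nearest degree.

226°

Taking east as x and north as y: taxi velocity = (0.000, -57.000) km/h; bus velocity = (43.494, -14.976) km/h.
Velocity of taxi relative to bus = (0.000, -57.000) − (43.494, -14.976) = (-43.494, -42.024) km/h.
Bearing = atan2(-43.49, -42.02) = 225.98° clockwise from north.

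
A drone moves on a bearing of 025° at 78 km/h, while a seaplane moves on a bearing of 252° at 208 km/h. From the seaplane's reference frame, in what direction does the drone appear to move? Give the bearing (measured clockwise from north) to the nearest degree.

Taking east as x and north as y: drone velocity = (32.964, 70.692) km/h; seaplane velocity = (-197.820, -64.276) km/h.
Velocity of drone relative to seaplane = (32.964, 70.692) − (-197.820, -64.276) = (230.784, 134.968) km/h.
Bearing = atan2(230.78, 134.97) = 59.68° clockwise from north.

060°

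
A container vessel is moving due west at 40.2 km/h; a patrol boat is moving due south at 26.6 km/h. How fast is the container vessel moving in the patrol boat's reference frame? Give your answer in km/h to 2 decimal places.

48.20 km/h

Taking east as x and north as y: container vessel velocity = (-40.200, 0.000) km/h; patrol boat velocity = (0.000, -26.600) km/h.
Velocity of container vessel relative to patrol boat = (-40.200, 0.000) − (0.000, -26.600) = (-40.200, 26.600) km/h.
Magnitude = |(-40.200, 26.600)| = 48.204 km/h.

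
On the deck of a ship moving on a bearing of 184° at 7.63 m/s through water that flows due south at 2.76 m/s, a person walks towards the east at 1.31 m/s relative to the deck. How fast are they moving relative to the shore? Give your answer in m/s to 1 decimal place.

10.4 m/s

In east/north components (m/s): person relative to ship = (1.310, 0.000); ship relative to water = (-0.532, -7.611); water relative to ground = (0.000, -2.760).
Sum = (0.778, -10.371) m/s.
Speed = |(0.778, -10.371)| = 10.401 m/s.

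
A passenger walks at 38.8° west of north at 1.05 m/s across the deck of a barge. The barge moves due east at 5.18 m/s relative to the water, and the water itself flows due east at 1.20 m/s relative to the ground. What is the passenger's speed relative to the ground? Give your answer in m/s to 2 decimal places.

In east/north components (m/s): passenger relative to barge = (-0.658, 0.818); barge relative to water = (5.180, 0.000); water relative to ground = (1.200, 0.000).
Sum = (5.722, 0.818) m/s.
Speed = |(5.722, 0.818)| = 5.780 m/s.

5.78 m/s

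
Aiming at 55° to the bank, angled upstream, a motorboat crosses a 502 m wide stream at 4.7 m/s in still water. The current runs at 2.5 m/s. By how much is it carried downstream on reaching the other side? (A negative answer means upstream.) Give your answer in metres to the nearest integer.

-26 m

Perpendicular speed = 3.850 m/s; crossing time = 502 / 3.850 = 130.389 s.
Net downstream speed = -0.196 m/s.
Drift = -0.196 × 130.389 = -25.531 m (upstream).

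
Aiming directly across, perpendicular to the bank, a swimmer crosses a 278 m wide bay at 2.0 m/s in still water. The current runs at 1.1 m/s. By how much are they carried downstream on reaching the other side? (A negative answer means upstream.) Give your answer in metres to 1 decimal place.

Perpendicular speed = 2.000 m/s; crossing time = 278 / 2.000 = 139.000 s.
Net downstream speed = 1.100 m/s.
Drift = 1.100 × 139.000 = 152.900 m (downstream).

152.9 m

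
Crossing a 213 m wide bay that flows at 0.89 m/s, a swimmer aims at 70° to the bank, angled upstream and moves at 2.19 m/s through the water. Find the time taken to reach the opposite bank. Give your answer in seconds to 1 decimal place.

The component of the swimmer's velocity perpendicular to the bank is 2.19 × sin 70° = 2.058 m/s.
The flow acts along the bank and has no component across it.
Time = 213 / 2.058 = 103.502 s.

103.5 s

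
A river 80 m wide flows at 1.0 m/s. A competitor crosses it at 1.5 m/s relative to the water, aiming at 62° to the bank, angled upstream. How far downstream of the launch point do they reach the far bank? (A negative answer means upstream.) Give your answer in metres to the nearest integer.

18 m

Perpendicular speed = 1.324 m/s; crossing time = 80 / 1.324 = 60.404 s.
Net downstream speed = 0.296 m/s.
Drift = 0.296 × 60.404 = 17.867 m (downstream).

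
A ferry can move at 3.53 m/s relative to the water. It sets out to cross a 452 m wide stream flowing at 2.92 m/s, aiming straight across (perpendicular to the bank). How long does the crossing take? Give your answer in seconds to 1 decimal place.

128.0 s

The component of the ferry's velocity perpendicular to the bank is 3.53 m/s.
The current is parallel to the bank, so it does not affect the crossing time.
Time = 452 / 3.530 = 128.045 s.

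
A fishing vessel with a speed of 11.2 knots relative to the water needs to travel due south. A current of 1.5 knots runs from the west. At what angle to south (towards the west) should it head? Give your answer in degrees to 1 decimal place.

7.7°

The current pushes perpendicular to the desired track; the heading must have a component into the current equal to 1.5 knots: 11.2 sin θ = 1.5.
sin θ = 0.1339, so θ = 7.697°.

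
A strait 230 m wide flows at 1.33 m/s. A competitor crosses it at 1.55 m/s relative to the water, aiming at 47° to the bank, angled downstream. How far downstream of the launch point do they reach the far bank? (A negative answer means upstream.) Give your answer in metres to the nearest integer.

484 m

Perpendicular speed = 1.134 m/s; crossing time = 230 / 1.134 = 202.894 s.
Net downstream speed = 2.387 m/s.
Drift = 2.387 × 202.894 = 484.327 m (downstream).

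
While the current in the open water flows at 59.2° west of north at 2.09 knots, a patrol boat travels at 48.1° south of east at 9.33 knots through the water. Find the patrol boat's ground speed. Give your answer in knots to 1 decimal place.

Taking east as x and north as y: velocity relative to the water = (6.231, -6.944) knots; the water relative to ground = (-1.795, 1.070) knots.
Velocity relative to ground = (6.231, -6.944) + (-1.795, 1.070) = (4.436, -5.874) knots.
Speed = |(4.436, -5.874)| = 7.361 knots.

7.4 knots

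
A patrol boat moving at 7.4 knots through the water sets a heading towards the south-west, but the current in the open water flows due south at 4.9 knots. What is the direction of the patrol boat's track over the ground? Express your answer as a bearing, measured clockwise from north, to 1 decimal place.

207.3°

Taking east as x and north as y: velocity relative to the water = (-5.233, -5.233) knots; the water relative to ground = (0.000, -4.900) knots.
Velocity relative to ground = (-5.233, -5.233) + (0.000, -4.900) = (-5.233, -10.133) knots.
Bearing = atan2(-5.23, -10.13) = 207.31° clockwise from north.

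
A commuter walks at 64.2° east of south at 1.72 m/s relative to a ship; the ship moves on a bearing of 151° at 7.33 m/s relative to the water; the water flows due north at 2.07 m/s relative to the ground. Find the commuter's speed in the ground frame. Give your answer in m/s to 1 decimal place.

In east/north components (m/s): commuter relative to ship = (1.549, -0.749); ship relative to water = (3.554, -6.411); water relative to ground = (0.000, 2.070).
Sum = (5.102, -5.090) m/s.
Speed = |(5.102, -5.090)| = 7.207 m/s.

7.2 m/s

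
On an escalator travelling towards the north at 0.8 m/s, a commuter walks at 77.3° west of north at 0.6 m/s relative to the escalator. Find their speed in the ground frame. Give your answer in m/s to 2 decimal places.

Taking east as x and north as y: escalator velocity = (0.000, 0.800) m/s; commuter velocity relative to escalator = (-0.585, 0.132) m/s.
Velocity relative to ground = (0.000, 0.800) + (-0.585, 0.132) = (-0.585, 0.932) m/s.
Speed = |(-0.585, 0.932)| = 1.100 m/s.

1.10 m/s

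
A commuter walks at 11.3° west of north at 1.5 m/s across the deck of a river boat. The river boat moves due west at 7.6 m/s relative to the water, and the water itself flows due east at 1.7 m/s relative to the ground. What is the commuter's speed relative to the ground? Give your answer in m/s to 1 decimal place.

In east/north components (m/s): commuter relative to river boat = (-0.294, 1.471); river boat relative to water = (-7.600, 0.000); water relative to ground = (1.700, 0.000).
Sum = (-6.194, 1.471) m/s.
Speed = |(-6.194, 1.471)| = 6.366 m/s.

6.4 m/s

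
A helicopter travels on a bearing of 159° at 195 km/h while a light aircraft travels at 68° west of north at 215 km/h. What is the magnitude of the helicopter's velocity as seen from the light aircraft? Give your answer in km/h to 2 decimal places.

Taking east as x and north as y: helicopter velocity = (69.882, -182.048) km/h; light aircraft velocity = (-199.345, 80.540) km/h.
Velocity of helicopter relative to light aircraft = (69.882, -182.048) − (-199.345, 80.540) = (269.226, -262.589) km/h.
Magnitude = |(269.226, -262.589)| = 376.079 km/h.

376.08 km/h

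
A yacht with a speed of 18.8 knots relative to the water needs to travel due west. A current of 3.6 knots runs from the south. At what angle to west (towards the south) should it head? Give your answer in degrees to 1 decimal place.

11.0°

The current pushes perpendicular to the desired track; the heading must have a component into the current equal to 3.6 knots: 18.8 sin θ = 3.6.
sin θ = 0.1915, so θ = 11.040°.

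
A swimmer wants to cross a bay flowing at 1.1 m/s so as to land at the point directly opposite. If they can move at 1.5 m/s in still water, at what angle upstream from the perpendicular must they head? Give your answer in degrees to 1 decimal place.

To cancel the current, the upstream component of the swimmer's velocity must equal the flow: 1.5 sin θ = 1.1.
sin θ = 1.1 / 1.5 = 0.7333.
θ = arcsin(0.7333) = 47.167°.

47.2°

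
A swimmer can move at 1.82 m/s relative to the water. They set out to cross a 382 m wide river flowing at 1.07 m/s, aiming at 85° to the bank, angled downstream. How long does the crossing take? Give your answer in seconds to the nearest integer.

211 s

The component of the swimmer's velocity perpendicular to the bank is 1.82 × sin 85° = 1.813 m/s.
The flow acts along the bank and has no component across it.
Time = 382 / 1.813 = 210.692 s.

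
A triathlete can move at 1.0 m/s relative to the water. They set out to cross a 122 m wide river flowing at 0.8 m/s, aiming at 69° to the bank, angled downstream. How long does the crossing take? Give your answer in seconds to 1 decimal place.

130.7 s

The component of the triathlete's velocity perpendicular to the bank is 1.0 × sin 69° = 0.934 m/s.
The flow acts along the bank and has no component across it.
Time = 122 / 0.934 = 130.680 s.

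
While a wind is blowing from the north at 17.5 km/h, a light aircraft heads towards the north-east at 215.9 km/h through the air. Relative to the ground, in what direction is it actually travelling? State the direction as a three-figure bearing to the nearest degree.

048°

Taking east as x and north as y: velocity relative to the air = (152.664, 152.664) km/h; the air relative to ground = (0.000, -17.500) km/h.
Velocity relative to ground = (152.664, 152.664) + (0.000, -17.500) = (152.664, 135.164) km/h.
Bearing = atan2(152.66, 135.16) = 48.48° clockwise from north.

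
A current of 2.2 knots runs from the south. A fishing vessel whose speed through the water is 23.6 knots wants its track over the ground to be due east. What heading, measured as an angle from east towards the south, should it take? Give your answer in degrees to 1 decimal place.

5.3°

The current pushes perpendicular to the desired track; the heading must have a component into the current equal to 2.2 knots: 23.6 sin θ = 2.2.
sin θ = 0.0932, so θ = 5.349°.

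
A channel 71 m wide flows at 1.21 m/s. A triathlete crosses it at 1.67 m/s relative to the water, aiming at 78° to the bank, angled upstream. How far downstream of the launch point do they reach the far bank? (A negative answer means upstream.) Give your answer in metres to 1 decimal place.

Perpendicular speed = 1.634 m/s; crossing time = 71 / 1.634 = 43.465 s.
Net downstream speed = 0.863 m/s.
Drift = 0.863 × 43.465 = 37.501 m (downstream).

37.5 m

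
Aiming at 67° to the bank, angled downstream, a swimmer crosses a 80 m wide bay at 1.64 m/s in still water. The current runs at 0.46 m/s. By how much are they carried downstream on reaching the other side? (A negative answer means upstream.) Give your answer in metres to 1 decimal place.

Perpendicular speed = 1.510 m/s; crossing time = 80 / 1.510 = 52.993 s.
Net downstream speed = 1.101 m/s.
Drift = 1.101 × 52.993 = 58.335 m (downstream).

58.3 m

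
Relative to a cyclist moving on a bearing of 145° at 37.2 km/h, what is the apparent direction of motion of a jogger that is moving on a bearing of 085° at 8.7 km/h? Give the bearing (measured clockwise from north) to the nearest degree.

Taking east as x and north as y: jogger velocity = (8.667, 0.758) km/h; cyclist velocity = (21.337, -30.472) km/h.
Velocity of jogger relative to cyclist = (8.667, 0.758) − (21.337, -30.472) = (-12.670, 31.231) km/h.
Bearing = atan2(-12.67, 31.23) = 337.92° clockwise from north.

338°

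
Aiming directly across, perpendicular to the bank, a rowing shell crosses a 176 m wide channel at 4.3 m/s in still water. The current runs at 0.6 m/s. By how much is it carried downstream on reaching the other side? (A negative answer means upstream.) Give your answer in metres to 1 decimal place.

24.6 m

Perpendicular speed = 4.300 m/s; crossing time = 176 / 4.300 = 40.930 s.
Net downstream speed = 0.600 m/s.
Drift = 0.600 × 40.930 = 24.558 m (downstream).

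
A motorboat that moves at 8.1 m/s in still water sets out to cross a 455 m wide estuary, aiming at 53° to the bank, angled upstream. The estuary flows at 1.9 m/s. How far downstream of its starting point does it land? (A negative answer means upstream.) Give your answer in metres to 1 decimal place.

-209.2 m

Perpendicular speed = 6.469 m/s; crossing time = 455 / 6.469 = 70.336 s.
Net downstream speed = -2.975 m/s.
Drift = -2.975 × 70.336 = -209.229 m (upstream).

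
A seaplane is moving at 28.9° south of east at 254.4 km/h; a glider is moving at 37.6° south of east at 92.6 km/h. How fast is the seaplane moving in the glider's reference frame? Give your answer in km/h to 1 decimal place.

163.5 km/h

Taking east as x and north as y: seaplane velocity = (222.718, -122.947) km/h; glider velocity = (73.366, -56.499) km/h.
Velocity of seaplane relative to glider = (222.718, -122.947) − (73.366, -56.499) = (149.352, -66.448) km/h.
Magnitude = |(149.352, -66.448)| = 163.467 km/h.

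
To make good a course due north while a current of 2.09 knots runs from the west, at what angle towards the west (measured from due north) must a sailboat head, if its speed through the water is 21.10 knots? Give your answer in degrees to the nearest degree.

6°

The current pushes perpendicular to the desired track; the heading must have a component into the current equal to 2.09 knots: 21.10 sin θ = 2.09.
sin θ = 0.0991, so θ = 5.685°.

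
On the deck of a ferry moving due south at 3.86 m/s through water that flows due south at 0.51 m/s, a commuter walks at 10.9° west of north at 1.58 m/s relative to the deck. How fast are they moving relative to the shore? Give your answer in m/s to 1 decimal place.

2.8 m/s

In east/north components (m/s): commuter relative to ferry = (-0.299, 1.551); ferry relative to water = (0.000, -3.860); water relative to ground = (0.000, -0.510).
Sum = (-0.299, -2.819) m/s.
Speed = |(-0.299, -2.819)| = 2.834 m/s.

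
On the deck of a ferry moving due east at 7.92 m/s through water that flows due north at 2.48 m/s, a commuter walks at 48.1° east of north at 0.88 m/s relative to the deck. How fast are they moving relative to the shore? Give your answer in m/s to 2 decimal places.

In east/north components (m/s): commuter relative to ferry = (0.655, 0.588); ferry relative to water = (7.920, 0.000); water relative to ground = (0.000, 2.480).
Sum = (8.575, 3.068) m/s.
Speed = |(8.575, 3.068)| = 9.107 m/s.

9.11 m/s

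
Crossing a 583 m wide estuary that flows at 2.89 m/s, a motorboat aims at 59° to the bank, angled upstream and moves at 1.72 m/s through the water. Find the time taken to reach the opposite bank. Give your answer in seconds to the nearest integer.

The component of the motorboat's velocity perpendicular to the bank is 1.72 × sin 59° = 1.474 m/s.
The flow acts along the bank and has no component across it.
Time = 583 / 1.474 = 395.434 s.

395 s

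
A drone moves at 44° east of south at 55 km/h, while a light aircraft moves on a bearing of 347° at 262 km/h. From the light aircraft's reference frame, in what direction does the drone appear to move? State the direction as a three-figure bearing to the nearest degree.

Taking east as x and north as y: drone velocity = (38.206, -39.564) km/h; light aircraft velocity = (-58.937, 255.285) km/h.
Velocity of drone relative to light aircraft = (38.206, -39.564) − (-58.937, 255.285) = (97.143, -294.849) km/h.
Bearing = atan2(97.14, -294.85) = 161.76° clockwise from north.

162°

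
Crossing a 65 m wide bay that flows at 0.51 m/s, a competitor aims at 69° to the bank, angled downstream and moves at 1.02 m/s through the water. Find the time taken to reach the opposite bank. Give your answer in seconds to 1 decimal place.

68.3 s

The component of the competitor's velocity perpendicular to the bank is 1.02 × sin 69° = 0.952 m/s.
Only the cross-stream component determines the crossing time; the current contributes nothing perpendicular to the bank.
Time = 65 / 0.952 = 68.259 s.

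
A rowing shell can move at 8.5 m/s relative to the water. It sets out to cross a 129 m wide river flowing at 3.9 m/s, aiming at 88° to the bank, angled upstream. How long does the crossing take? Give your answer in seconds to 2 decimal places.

15.19 s

The component of the rowing shell's velocity perpendicular to the bank is 8.5 × sin 88° = 8.495 m/s.
The current is parallel to the bank, so it does not affect the crossing time.
Time = 129 / 8.495 = 15.186 s.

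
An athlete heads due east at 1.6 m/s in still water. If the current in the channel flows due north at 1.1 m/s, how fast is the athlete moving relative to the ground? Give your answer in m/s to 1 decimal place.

Taking east as x and north as y: velocity relative to the water = (1.600, 0.000) m/s; the water relative to ground = (0.000, 1.100) m/s.
Velocity relative to ground = (1.600, 0.000) + (0.000, 1.100) = (1.600, 1.100) m/s.
Speed = |(1.600, 1.100)| = 1.942 m/s.

1.9 m/s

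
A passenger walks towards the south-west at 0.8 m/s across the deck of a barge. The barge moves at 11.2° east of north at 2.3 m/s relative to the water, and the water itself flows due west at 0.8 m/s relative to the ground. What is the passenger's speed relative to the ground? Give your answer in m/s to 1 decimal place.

In east/north components (m/s): passenger relative to barge = (-0.566, -0.566); barge relative to water = (0.447, 2.256); water relative to ground = (-0.800, 0.000).
Sum = (-0.919, 1.691) m/s.
Speed = |(-0.919, 1.691)| = 1.924 m/s.

1.9 m/s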